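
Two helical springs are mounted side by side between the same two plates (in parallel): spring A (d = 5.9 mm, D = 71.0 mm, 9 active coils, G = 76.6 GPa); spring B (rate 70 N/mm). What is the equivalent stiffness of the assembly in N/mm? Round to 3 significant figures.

k_A = Gd⁴/(8D³N_a) = (76.6×10³)(5.9⁴)/(8·71.0³·9) = 3.6019 N/mm
Parallel: k_eq = 3.6019 + 70 = 73.602 N/mm

73.6 N/mm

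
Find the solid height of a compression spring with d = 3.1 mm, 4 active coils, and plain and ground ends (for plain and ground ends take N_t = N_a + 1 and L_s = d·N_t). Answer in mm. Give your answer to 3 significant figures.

plain and ground ends: N_t = N_a + 1 = 4 + 1 = 5
L_s = d·N_t = 3.1 × 5 = 15.5 mm

15.5 mm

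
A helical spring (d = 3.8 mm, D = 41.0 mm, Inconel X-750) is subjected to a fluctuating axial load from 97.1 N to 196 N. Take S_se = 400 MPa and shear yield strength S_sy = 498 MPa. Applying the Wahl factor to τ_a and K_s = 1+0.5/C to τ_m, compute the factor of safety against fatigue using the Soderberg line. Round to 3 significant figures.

1.17

C = D/d = 41.0/3.8 = 10.7895; K_W = (4C−1)/(4C−4)+0.615/C = 1.1336; K_s = 1+0.5/C = 1.0463
F_a = (F_max−F_min)/2 = 49.45 N; F_m = (F_max+F_min)/2 = 146.55 N
τ_a = K_W·8F_aD/(πd³) = 1.1336 × 94.089 = 106.66 MPa
τ_m = K_s·8F_mD/(πd³) = 1.0463 × 278.84 = 291.76 MPa
Soderberg: 1/n_f = τ_a/S_se + τ_m/S_sy = 106.66/400 + 291.76/498 = 0.26665 + 0.58587 = 0.85252
n_f = 1/0.85252 = 1.173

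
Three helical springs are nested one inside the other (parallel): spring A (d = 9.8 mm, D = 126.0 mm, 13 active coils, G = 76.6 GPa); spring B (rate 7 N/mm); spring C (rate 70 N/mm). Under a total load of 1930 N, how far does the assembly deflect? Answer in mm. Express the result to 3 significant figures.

k_A = Gd⁴/(8D³N_a) = (76.6×10³)(9.8⁴)/(8·126.0³·13) = 3.3962 N/mm
Parallel: k_eq = 3.3962 + 7 + 70 = 80.396 N/mm
δ = F/k_eq = 1930/80.396 = 24.006 mm

24.0 mm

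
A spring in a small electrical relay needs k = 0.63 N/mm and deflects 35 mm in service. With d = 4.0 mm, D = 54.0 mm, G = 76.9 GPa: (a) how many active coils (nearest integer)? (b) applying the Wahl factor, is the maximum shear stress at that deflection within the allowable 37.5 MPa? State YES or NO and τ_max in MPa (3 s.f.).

N_a = Gd⁴/(8D³k) = (76.9×10³)(4.0⁴)/(8·54.0³·0.63) = 24.81 → N_a = 25
Actual rate k = Gd⁴/(8D³·25) = 0.62511 N/mm
Working load F = kδ = 0.62511·35 = 21.879 N
C = 54.0/4.0 = 13.5000; K_W = (4C−1)/(4C−4)+0.615/C = 1.1056
τ_max = K_W·8FD/(πd³) = 1.1056·47.009 = 51.971 MPa
τ_max > 37.5 MPa → exceeds allowable

(a) 25 coils; (b) NO, τ_max = 52.0 MPa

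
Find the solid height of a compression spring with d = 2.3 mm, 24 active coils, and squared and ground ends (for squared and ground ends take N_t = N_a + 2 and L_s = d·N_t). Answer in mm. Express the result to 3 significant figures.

59.8 mm

squared and ground ends: N_t = N_a + 2 = 24 + 2 = 26
L_s = d·N_t = 2.3 × 26 = 59.8 mm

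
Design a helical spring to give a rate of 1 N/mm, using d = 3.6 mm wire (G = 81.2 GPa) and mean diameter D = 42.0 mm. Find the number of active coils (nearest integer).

N_a = Gd⁴/(8D³k) = (81.2×10³ × 3.6⁴)/(8 × 42.0³ × 1)
    = 1.36385e+07 / 592704 = 23.01 → 23 coils

23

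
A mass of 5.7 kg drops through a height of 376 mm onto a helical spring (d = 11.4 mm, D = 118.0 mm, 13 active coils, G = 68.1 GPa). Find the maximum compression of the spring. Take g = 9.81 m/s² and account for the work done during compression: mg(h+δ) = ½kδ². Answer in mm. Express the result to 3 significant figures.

k = Gd⁴/(8D³N_a) = (68.1×10³)(11.4⁴)/(8·118.0³·13) = 6.7311 N/mm
W = mg = 5.7 × 9.81 = 55.917 N
½kδ² − Wδ − Wh = 0 → δ = (W + √(W² + 2kWh))/k
δ = (55.917 + √(3126.7 + 283041))/6.7311 = (55.917 + 534.95)/6.7311 = 87.781 mm

87.8 mm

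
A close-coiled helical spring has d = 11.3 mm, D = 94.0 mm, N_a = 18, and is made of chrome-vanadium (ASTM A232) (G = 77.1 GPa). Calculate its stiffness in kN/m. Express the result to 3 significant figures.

k = Gd⁴/(8D³N_a) = (77.1×10³ × 11.3⁴) / (8 × 94.0³ × 18)
  = 1.2571e+09 / 1.19604e+08 = 10.51 N/mm

10.5 kN/m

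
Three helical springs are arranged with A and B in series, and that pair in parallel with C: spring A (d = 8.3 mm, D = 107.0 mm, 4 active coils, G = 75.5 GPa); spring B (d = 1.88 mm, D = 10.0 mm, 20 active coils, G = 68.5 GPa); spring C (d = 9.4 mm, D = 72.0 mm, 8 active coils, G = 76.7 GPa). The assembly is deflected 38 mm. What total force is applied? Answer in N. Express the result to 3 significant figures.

k_A = Gd⁴/(8D³N_a) = (75.5×10³)(8.3⁴)/(8·107.0³·4) = 9.1402 N/mm
k_B = Gd⁴/(8D³N_a) = (68.5×10³)(1.88⁴)/(8·10.0³·20) = 5.3481 N/mm
k_C = Gd⁴/(8D³N_a) = (76.7×10³)(9.4⁴)/(8·72.0³·8) = 25.069 N/mm
Springs A,B series: k_AB = 1/(1/9.1402+1/5.3481) = 3.374 N/mm; parallel with C: k_eq = 3.374+25.069 = 28.443 N/mm
F = k_eq·δ = 28.443·38 = 1080.8 N

1080 N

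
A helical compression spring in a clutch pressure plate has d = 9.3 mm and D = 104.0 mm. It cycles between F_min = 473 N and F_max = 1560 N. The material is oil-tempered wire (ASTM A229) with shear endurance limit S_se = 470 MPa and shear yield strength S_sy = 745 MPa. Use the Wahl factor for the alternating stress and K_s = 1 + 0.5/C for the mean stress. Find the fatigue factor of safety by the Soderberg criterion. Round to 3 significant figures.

1.11

C = D/d = 104.0/9.3 = 11.1828; K_W = (4C−1)/(4C−4)+0.615/C = 1.1286; K_s = 1+0.5/C = 1.0447
F_a = (F_max−F_min)/2 = 543.5 N; F_m = (F_max+F_min)/2 = 1016.5 N
τ_a = K_W·8F_aD/(πd³) = 1.1286 × 178.95 = 201.97 MPa
τ_m = K_s·8F_mD/(πd³) = 1.0447 × 334.68 = 349.65 MPa
Soderberg: 1/n_f = τ_a/S_se + τ_m/S_sy = 201.97/470 + 349.65/745 = 0.42972 + 0.46932 = 0.89904
n_f = 1/0.89904 = 1.112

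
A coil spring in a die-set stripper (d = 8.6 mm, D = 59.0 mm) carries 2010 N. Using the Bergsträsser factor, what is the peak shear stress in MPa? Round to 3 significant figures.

572 MPa

Spring index C = D/d = 59.0/8.6 = 6.8605
K_B = (4C+2)/(4C−3) = 29.442/24.442 = 1.2046
τ₀ = 8FD/(πd³) = 8·2010·59.0/(π·8.6³) = 948720/1998.2 = 474.78 MPa
τ_max = K·τ₀ = 1.2046 × 474.78 = 571.9 MPa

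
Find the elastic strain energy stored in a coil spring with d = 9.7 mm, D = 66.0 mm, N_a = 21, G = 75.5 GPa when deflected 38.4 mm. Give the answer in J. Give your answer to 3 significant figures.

k = Gd⁴/(8D³N_a) = (75.5×10³)(9.7⁴)/(8·66.0³·21) = 13.839 N/mm
U = ½kδ² = 0.5 × 13.839 × 38.4² = 10203 N·mm = 10.203 J

10.2 J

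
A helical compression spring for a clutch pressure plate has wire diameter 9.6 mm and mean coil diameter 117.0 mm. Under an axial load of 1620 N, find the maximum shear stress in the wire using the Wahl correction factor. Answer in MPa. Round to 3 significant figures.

610 MPa

Spring index C = D/d = 117.0/9.6 = 12.1875
K_W = (4C−1)/(4C−4) + 0.615/C = 47.750/44.750 + 0.0505 = 1.1175
τ₀ = 8FD/(πd³) = 8·1620·117.0/(π·9.6³) = 1.51632e+06/2779.5 = 545.54 MPa
τ_max = K·τ₀ = 1.1175 × 545.54 = 609.64 MPa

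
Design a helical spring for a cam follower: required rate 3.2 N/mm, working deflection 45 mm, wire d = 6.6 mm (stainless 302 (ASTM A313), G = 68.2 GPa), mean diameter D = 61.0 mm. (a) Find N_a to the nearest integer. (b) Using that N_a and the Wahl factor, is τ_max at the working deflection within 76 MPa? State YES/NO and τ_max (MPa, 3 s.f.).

(a) 22 coils; (b) NO, τ_max = 91.2 MPa

N_a = Gd⁴/(8D³k) = (68.2×10³)(6.6⁴)/(8·61.0³·3.2) = 22.27 → N_a = 22
Actual rate k = Gd⁴/(8D³·22) = 3.2394 N/mm
Working load F = kδ = 3.2394·45 = 145.77 N
C = 61.0/6.6 = 9.2424; K_W = (4C−1)/(4C−4)+0.615/C = 1.1575
τ_max = K_W·8FD/(πd³) = 1.1575·78.761 = 91.168 MPa
τ_max > 76 MPa → exceeds allowable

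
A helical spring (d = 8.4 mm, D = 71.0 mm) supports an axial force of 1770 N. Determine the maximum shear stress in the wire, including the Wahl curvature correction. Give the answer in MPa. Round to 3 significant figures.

634 MPa

Spring index C = D/d = 71.0/8.4 = 8.4524
K_W = (4C−1)/(4C−4) + 0.615/C = 32.810/29.810 + 0.0728 = 1.1734
τ₀ = 8FD/(πd³) = 8·1770·71.0/(π·8.4³) = 1.00536e+06/1862 = 539.93 MPa
τ_max = K·τ₀ = 1.1734 × 539.93 = 633.55 MPa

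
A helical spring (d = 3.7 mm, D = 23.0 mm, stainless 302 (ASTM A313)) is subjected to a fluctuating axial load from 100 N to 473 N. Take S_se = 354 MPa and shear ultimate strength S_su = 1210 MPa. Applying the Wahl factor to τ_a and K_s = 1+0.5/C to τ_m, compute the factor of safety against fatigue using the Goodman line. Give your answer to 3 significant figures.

0.950

C = D/d = 23.0/3.7 = 6.2162; K_W = (4C−1)/(4C−4)+0.615/C = 1.2427; K_s = 1+0.5/C = 1.0804
F_a = (F_max−F_min)/2 = 186.5 N; F_m = (F_max+F_min)/2 = 286.5 N
τ_a = K_W·8F_aD/(πd³) = 1.2427 × 215.65 = 267.99 MPa
τ_m = K_s·8F_mD/(πd³) = 1.0804 × 331.27 = 357.92 MPa
Goodman: 1/n_f = τ_a/S_se + τ_m/S_su = 267.99/354 + 357.92/1210 = 0.75703 + 0.29580 = 1.0528
n_f = 1/1.0528 = 0.9498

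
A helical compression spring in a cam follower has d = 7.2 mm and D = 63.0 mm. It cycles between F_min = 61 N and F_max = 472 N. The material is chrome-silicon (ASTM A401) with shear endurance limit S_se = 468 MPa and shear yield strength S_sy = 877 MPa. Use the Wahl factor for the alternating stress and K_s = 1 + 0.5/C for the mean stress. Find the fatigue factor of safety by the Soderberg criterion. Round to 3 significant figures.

C = D/d = 63.0/7.2 = 8.7500; K_W = (4C−1)/(4C−4)+0.615/C = 1.1671; K_s = 1+0.5/C = 1.0571
F_a = (F_max−F_min)/2 = 205.5 N; F_m = (F_max+F_min)/2 = 266.5 N
τ_a = K_W·8F_aD/(πd³) = 1.1671 × 88.327 = 103.08 MPa
τ_m = K_s·8F_mD/(πd³) = 1.0571 × 114.55 = 121.09 MPa
Soderberg: 1/n_f = τ_a/S_se + τ_m/S_sy = 103.08/468 + 121.09/877 = 0.22026 + 0.13807 = 0.35834
n_f = 1/0.35834 = 2.791

2.79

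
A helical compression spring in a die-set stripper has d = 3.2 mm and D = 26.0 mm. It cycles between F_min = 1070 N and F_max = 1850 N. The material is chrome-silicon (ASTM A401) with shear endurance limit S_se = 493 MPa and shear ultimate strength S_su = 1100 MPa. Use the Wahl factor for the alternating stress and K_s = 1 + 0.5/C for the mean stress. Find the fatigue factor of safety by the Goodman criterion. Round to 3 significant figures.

C = D/d = 26.0/3.2 = 8.1250; K_W = (4C−1)/(4C−4)+0.615/C = 1.1810; K_s = 1+0.5/C = 1.0615
F_a = (F_max−F_min)/2 = 390 N; F_m = (F_max+F_min)/2 = 1460 N
τ_a = K_W·8F_aD/(πd³) = 1.1810 × 788 = 930.6 MPa
τ_m = K_s·8F_mD/(πd³) = 1.0615 × 2950 = 3131.5 MPa
Goodman: 1/n_f = τ_a/S_se + τ_m/S_su = 930.6/493 + 3131.5/1100 = 1.88762 + 2.84682 = 4.7344
n_f = 1/4.7344 = 0.2112

0.211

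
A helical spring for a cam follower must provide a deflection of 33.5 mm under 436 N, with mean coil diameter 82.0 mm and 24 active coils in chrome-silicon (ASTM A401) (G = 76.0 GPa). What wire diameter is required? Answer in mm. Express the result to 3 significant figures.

Required rate k = F/δ = 436/33.5 = 13.015 N/mm
d = (8D³N_a·k / G)^(1/4) = (8·82.0³·24·13.015 / (76.0×10³))^0.25
  = (18129)^0.25 = 11.6036 mm

11.6 mm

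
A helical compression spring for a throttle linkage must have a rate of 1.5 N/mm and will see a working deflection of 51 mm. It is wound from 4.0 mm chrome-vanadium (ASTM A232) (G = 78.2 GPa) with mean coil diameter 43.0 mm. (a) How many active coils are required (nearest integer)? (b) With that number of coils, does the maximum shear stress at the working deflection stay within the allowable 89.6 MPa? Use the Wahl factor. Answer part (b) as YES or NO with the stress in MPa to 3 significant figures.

N_a = Gd⁴/(8D³k) = (78.2×10³)(4.0⁴)/(8·43.0³·1.5) = 20.98 → N_a = 21
Actual rate k = Gd⁴/(8D³·21) = 1.4988 N/mm
Working load F = kδ = 1.4988·51 = 76.437 N
C = 43.0/4.0 = 10.7500; K_W = (4C−1)/(4C−4)+0.615/C = 1.1341
τ_max = K_W·8FD/(πd³) = 1.1341·130.78 = 148.32 MPa
τ_max > 89.6 MPa → exceeds allowable

(a) 21 coils; (b) NO, τ_max = 148 MPa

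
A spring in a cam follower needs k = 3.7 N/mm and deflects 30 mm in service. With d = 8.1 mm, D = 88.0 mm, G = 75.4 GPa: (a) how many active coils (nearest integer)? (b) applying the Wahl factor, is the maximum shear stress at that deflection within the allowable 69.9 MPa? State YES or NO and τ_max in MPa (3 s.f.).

(a) 16 coils; (b) YES, τ_max = 53.3 MPa

N_a = Gd⁴/(8D³k) = (75.4×10³)(8.1⁴)/(8·88.0³·3.7) = 16.09 → N_a = 16
Actual rate k = Gd⁴/(8D³·16) = 3.7209 N/mm
Working load F = kδ = 3.7209·30 = 111.63 N
C = 88.0/8.1 = 10.8642; K_W = (4C−1)/(4C−4)+0.615/C = 1.1326
τ_max = K_W·8FD/(πd³) = 1.1326·47.07 = 53.313 MPa
τ_max ≤ 69.9 MPa → acceptable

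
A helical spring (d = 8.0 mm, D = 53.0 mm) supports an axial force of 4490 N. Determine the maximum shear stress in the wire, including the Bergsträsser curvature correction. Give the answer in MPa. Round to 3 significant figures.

Spring index C = D/d = 53.0/8.0 = 6.6250
K_B = (4C+2)/(4C−3) = 28.500/23.500 = 1.2128
τ₀ = 8FD/(πd³) = 8·4490·53.0/(π·8.0³) = 1.90376e+06/1608.5 = 1183.6 MPa
τ_max = K·τ₀ = 1.2128 × 1183.6 = 1435.4 MPa

1440 MPa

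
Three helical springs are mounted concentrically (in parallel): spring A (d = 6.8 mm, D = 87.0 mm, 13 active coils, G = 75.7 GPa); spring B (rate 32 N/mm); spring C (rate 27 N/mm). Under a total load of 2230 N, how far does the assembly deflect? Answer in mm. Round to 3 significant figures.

k_A = Gd⁴/(8D³N_a) = (75.7×10³)(6.8⁴)/(8·87.0³·13) = 2.3634 N/mm
Parallel: k_eq = 2.3634 + 32 + 27 = 61.363 N/mm
δ = F/k_eq = 2230/61.363 = 36.341 mm

36.3 mm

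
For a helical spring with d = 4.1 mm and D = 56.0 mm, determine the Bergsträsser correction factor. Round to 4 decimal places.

1.0968

C = D/d = 56.0/4.1 = 13.6585
K_B = (4C+2)/(4C−3) = 56.634/51.634 = 1.0968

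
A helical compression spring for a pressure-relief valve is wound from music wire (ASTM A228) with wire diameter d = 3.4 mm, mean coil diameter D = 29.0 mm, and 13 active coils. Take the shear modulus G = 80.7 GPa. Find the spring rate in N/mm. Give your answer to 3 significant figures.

4.25 N/mm

k = Gd⁴/(8D³N_a) = (80.7×10³ × 3.4⁴) / (8 × 29.0³ × 13)
  = 1.07842e+07 / 2.53646e+06 = 4.2517 N/mm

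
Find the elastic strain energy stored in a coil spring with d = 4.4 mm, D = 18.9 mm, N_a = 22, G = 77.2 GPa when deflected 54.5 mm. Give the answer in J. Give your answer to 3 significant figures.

k = Gd⁴/(8D³N_a) = (77.2×10³)(4.4⁴)/(8·18.9³·22) = 24.352 N/mm
U = ½kδ² = 0.5 × 24.352 × 54.5² = 36165 N·mm = 36.165 J

36.2 J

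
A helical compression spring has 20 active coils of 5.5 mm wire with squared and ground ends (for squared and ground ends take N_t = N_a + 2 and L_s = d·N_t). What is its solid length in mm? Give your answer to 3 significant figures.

121 mm

squared and ground ends: N_t = N_a + 2 = 20 + 2 = 22
L_s = d·N_t = 5.5 × 22 = 121 mm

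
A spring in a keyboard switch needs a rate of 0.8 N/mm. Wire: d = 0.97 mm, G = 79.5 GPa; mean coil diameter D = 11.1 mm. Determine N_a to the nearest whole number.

8

N_a = Gd⁴/(8D³k) = (79.5×10³ × 0.97⁴)/(8 × 11.1³ × 0.8)
    = 70380.8 / 8752.84 = 8.041 → 8 coils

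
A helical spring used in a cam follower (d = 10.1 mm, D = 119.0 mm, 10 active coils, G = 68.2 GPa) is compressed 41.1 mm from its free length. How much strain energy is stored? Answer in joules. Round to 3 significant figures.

4.45 J

k = Gd⁴/(8D³N_a) = (68.2×10³)(10.1⁴)/(8·119.0³·10) = 5.2643 N/mm
U = ½kδ² = 0.5 × 5.2643 × 41.1² = 4446.2 N·mm = 4.4462 J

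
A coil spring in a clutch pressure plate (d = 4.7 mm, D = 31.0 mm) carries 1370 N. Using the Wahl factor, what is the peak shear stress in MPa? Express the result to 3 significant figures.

1280 MPa

Spring index C = D/d = 31.0/4.7 = 6.5957
K_W = (4C−1)/(4C−4) + 0.615/C = 25.383/22.383 + 0.0932 = 1.2273
τ₀ = 8FD/(πd³) = 8·1370·31.0/(π·4.7³) = 339760/326.17 = 1041.7 MPa
τ_max = K·τ₀ = 1.2273 × 1041.7 = 1278.4 MPa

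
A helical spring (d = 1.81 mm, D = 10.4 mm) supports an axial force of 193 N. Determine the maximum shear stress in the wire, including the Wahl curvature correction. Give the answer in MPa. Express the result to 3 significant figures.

1090 MPa

Spring index C = D/d = 10.4/1.81 = 5.7459
K_W = (4C−1)/(4C−4) + 0.615/C = 21.983/18.983 + 0.1070 = 1.2651
τ₀ = 8FD/(πd³) = 8·193·10.4/(π·1.81³) = 16057.6/18.629 = 861.98 MPa
τ_max = K·τ₀ = 1.2651 × 861.98 = 1090.5 MPa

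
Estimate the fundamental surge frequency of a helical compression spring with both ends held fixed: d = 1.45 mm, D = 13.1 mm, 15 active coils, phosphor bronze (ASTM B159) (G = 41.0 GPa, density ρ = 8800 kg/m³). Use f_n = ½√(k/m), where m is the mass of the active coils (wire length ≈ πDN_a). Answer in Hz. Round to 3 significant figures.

k = Gd⁴/(8D³N_a) = (41.0×10³)(1.45⁴)/(8·13.1³·15) = 0.67183 N/mm = 671.83 N/m
Wire length L = πDN_a = π·13.1·15 = 617.32 mm
m = ρ·(πd²/4)·L = 8800 × 1.6513×10⁻⁶ m² × 0.61732 m = 0.0089706 kg
f_n = ½√(k/m) = 0.5·√(671.83/0.0089706) = 0.5·√(74893) = 136.83 Hz

137 Hz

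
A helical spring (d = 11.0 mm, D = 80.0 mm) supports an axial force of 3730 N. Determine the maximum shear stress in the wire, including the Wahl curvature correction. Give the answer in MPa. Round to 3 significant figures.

Spring index C = D/d = 80.0/11.0 = 7.2727
K_W = (4C−1)/(4C−4) + 0.615/C = 28.091/25.091 + 0.0846 = 1.2041
τ₀ = 8FD/(πd³) = 8·3730·80.0/(π·11.0³) = 2.3872e+06/4181.5 = 570.9 MPa
τ_max = K·τ₀ = 1.2041 × 570.9 = 687.44 MPa

687 MPa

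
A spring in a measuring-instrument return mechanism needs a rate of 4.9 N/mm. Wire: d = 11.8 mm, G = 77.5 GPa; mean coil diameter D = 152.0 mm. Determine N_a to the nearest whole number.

11

N_a = Gd⁴/(8D³k) = (77.5×10³ × 11.8⁴)/(8 × 152.0³ × 4.9)
    = 1.50255e+09 / 1.37663e+08 = 10.91 → 11 coils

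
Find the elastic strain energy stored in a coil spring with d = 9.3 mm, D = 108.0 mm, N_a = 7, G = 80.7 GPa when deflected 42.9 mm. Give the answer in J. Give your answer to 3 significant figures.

k = Gd⁴/(8D³N_a) = (80.7×10³)(9.3⁴)/(8·108.0³·7) = 8.5575 N/mm
U = ½kδ² = 0.5 × 8.5575 × 42.9² = 7874.6 N·mm = 7.8746 J

7.87 J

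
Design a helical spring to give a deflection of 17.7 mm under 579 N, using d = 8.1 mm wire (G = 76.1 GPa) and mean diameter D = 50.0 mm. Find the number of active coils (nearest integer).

Required rate k = F/δ = 579/17.7 = 32.712 N/mm
N_a = Gd⁴/(8D³k) = (76.1×10³ × 8.1⁴)/(8 × 50.0³ × 32.712)
    = 3.27586e+08 / 3.27119e+07 = 10.01 → 10 coils

10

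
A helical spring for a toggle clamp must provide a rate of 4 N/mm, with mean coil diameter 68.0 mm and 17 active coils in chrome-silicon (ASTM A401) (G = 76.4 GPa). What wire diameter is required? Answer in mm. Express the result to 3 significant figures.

d = (8D³N_a·k / G)^(1/4) = (8·68.0³·17·4 / (76.4×10³))^0.25
  = (2238.9)^0.25 = 6.8787 mm

6.88 mm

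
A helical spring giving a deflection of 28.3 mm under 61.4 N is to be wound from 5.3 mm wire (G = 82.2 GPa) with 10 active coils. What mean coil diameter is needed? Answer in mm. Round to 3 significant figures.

72.0 mm

Required rate k = F/δ = 61.4/28.3 = 2.1696 N/mm
D = (Gd⁴/(8N_a·k))^(1/3) = (82.2×10³·5.3⁴/(8·10·2.1696))^(1/3)
  = (373683)^(1/3) = 72.0280 mm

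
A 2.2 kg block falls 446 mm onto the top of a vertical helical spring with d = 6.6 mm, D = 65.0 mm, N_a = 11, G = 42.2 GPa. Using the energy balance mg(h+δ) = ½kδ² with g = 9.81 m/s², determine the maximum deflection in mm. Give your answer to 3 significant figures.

83.0 mm

k = Gd⁴/(8D³N_a) = (42.2×10³)(6.6⁴)/(8·65.0³·11) = 3.3133 N/mm
W = mg = 2.2 × 9.81 = 21.582 N
½kδ² − Wδ − Wh = 0 → δ = (W + √(W² + 2kWh))/k
δ = (21.582 + √(465.78 + 63785.5))/3.3133 = (21.582 + 253.48)/3.3133 = 83.016 mm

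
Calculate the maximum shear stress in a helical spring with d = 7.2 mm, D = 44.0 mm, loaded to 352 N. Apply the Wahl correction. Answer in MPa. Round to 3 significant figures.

132 MPa

Spring index C = D/d = 44.0/7.2 = 6.1111
K_W = (4C−1)/(4C−4) + 0.615/C = 23.444/20.444 + 0.1006 = 1.2474
τ₀ = 8FD/(πd³) = 8·352·44.0/(π·7.2³) = 123904/1172.6 = 105.67 MPa
τ_max = K·τ₀ = 1.2474 × 105.67 = 131.81 MPa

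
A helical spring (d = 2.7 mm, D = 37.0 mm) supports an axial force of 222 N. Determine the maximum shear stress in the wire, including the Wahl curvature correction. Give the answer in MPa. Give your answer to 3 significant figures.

1170 MPa

Spring index C = D/d = 37.0/2.7 = 13.7037
K_W = (4C−1)/(4C−4) + 0.615/C = 53.815/50.815 + 0.0449 = 1.1039
τ₀ = 8FD/(πd³) = 8·222·37.0/(π·2.7³) = 65712/61.836 = 1062.7 MPa
τ_max = K·τ₀ = 1.1039 × 1062.7 = 1173.1 MPa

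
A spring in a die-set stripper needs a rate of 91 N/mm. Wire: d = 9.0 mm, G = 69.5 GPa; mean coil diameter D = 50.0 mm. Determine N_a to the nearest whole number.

5

N_a = Gd⁴/(8D³k) = (69.5×10³ × 9.0⁴)/(8 × 50.0³ × 91)
    = 4.5599e+08 / 9.1e+07 = 5.011 → 5 coils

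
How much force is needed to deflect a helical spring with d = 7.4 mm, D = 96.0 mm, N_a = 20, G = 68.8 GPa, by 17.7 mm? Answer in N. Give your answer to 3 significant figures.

25.8 N

k = Gd⁴/(8D³N_a) = (68.8×10³)(7.4⁴)/(8·96.0³·20) = 1.4574 N/mm
F = k·δ = 1.4574 × 17.7 = 25.796 N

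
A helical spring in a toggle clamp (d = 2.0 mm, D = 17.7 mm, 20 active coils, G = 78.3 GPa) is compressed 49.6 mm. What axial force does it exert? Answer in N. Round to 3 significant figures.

70.0 N

k = Gd⁴/(8D³N_a) = (78.3×10³)(2.0⁴)/(8·17.7³·20) = 1.412 N/mm
F = k·δ = 1.412 × 49.6 = 70.036 N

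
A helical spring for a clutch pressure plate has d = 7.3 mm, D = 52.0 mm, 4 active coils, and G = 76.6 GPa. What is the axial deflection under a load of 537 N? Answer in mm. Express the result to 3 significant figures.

11.1 mm

k = Gd⁴/(8D³N_a) = (76.6×10³)(7.3⁴)/(8·52.0³·4) = 48.346 N/mm
δ = F/k = 537 / 48.346 = 11.107 mm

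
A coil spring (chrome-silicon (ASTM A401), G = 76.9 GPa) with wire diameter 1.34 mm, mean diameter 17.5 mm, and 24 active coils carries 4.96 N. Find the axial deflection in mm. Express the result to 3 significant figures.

k = Gd⁴/(8D³N_a) = (76.9×10³)(1.34⁴)/(8·17.5³·24) = 0.24095 N/mm
δ = F/k = 4.96 / 0.24095 = 20.585 mm

20.6 mm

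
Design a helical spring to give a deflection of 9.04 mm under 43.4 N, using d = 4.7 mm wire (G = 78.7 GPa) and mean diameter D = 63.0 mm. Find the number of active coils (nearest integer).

4

Required rate k = F/δ = 43.4/9.04 = 4.8009 N/mm
N_a = Gd⁴/(8D³k) = (78.7×10³ × 4.7⁴)/(8 × 63.0³ × 4.8009)
    = 3.84031e+07 / 9.60358e+06 = 3.999 → 4 coils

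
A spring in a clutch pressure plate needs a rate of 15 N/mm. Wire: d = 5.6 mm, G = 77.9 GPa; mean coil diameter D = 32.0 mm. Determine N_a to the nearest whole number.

19

N_a = Gd⁴/(8D³k) = (77.9×10³ × 5.6⁴)/(8 × 32.0³ × 15)
    = 7.66107e+07 / 3.93216e+06 = 19.48 → 19 coils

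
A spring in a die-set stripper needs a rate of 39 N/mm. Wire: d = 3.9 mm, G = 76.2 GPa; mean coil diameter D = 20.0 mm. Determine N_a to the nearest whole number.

7

N_a = Gd⁴/(8D³k) = (76.2×10³ × 3.9⁴)/(8 × 20.0³ × 39)
    = 1.76284e+07 / 2.496e+06 = 7.063 → 7 coils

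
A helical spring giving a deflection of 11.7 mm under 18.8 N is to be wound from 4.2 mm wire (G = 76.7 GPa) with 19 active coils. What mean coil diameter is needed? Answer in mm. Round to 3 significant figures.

Required rate k = F/δ = 18.8/11.7 = 1.6068 N/mm
D = (Gd⁴/(8N_a·k))^(1/3) = (76.7×10³·4.2⁴/(8·19·1.6068))^(1/3)
  = (97718.5)^(1/3) = 46.0602 mm

46.1 mm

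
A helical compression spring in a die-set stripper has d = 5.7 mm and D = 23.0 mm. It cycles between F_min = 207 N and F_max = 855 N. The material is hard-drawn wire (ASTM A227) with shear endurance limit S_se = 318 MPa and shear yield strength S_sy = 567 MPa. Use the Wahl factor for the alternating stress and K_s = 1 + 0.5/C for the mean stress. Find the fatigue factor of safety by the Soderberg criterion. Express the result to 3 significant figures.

C = D/d = 23.0/5.7 = 4.0351; K_W = (4C−1)/(4C−4)+0.615/C = 1.3995; K_s = 1+0.5/C = 1.1239
F_a = (F_max−F_min)/2 = 324 N; F_m = (F_max+F_min)/2 = 531 N
τ_a = K_W·8F_aD/(πd³) = 1.3995 × 102.47 = 143.41 MPa
τ_m = K_s·8F_mD/(πd³) = 1.1239 × 167.93 = 188.74 MPa
Soderberg: 1/n_f = τ_a/S_se + τ_m/S_sy = 143.41/318 + 188.74/567 = 0.45096 + 0.33288 = 0.78384
n_f = 1/0.78384 = 1.276

1.28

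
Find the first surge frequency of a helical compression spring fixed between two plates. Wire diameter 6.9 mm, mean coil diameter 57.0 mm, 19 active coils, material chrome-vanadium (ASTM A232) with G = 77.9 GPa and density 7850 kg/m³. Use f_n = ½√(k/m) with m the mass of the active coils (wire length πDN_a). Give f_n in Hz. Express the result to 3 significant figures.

39.6 Hz

k = Gd⁴/(8D³N_a) = (77.9×10³)(6.9⁴)/(8·57.0³·19) = 6.2729 N/mm = 6272.9 N/m
Wire length L = πDN_a = π·57.0·19 = 3402.3 mm
m = ρ·(πd²/4)·L = 7850 × 37.393×10⁻⁶ m² × 3.4023 m = 0.9987 kg
f_n = ½√(k/m) = 0.5·√(6272.9/0.9987) = 0.5·√(6281) = 39.626 Hz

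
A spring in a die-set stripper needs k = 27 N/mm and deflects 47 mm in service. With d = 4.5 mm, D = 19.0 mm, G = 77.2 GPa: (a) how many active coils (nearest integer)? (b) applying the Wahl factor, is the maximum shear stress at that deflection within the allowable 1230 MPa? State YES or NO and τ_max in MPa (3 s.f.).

(a) 21 coils; (b) YES, τ_max = 945 MPa

N_a = Gd⁴/(8D³k) = (77.2×10³)(4.5⁴)/(8·19.0³·27) = 21.37 → N_a = 21
Actual rate k = Gd⁴/(8D³·21) = 27.472 N/mm
Working load F = kδ = 27.472·47 = 1291.2 N
C = 19.0/4.5 = 4.2222; K_W = (4C−1)/(4C−4)+0.615/C = 1.3784
τ_max = K_W·8FD/(πd³) = 1.3784·685.57 = 945 MPa
τ_max ≤ 1230 MPa → acceptable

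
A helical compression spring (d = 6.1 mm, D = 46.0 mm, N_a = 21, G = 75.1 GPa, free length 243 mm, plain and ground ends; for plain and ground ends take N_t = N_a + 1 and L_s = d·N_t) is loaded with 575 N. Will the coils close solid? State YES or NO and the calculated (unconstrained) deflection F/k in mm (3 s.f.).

NO, δ = 90.4 mm

k = Gd⁴/(8D³N_a) = (75.1×10³)(6.1⁴)/(8·46.0³·21) = 6.3588 N/mm
N_t = 22; L_s = 6.1·22 = 134.2 mm; δ_solid = L₀ − L_s = 243 − 134.2 = 108.8 mm
δ = F/k = 575/6.3588 = 90.426 mm
δ < δ_solid → spring does not go solid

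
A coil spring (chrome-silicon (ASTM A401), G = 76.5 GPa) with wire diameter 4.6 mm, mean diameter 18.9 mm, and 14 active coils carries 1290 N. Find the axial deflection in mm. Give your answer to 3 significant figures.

k = Gd⁴/(8D³N_a) = (76.5×10³)(4.6⁴)/(8·18.9³·14) = 45.299 N/mm
δ = F/k = 1290 / 45.299 = 28.477 mm

28.5 mm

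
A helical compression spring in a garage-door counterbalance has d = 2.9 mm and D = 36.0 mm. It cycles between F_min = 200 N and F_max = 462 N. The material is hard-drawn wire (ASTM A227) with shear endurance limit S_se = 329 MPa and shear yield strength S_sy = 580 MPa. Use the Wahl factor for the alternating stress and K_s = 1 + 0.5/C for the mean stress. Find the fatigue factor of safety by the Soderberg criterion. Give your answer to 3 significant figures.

0.256

C = D/d = 36.0/2.9 = 12.4138; K_W = (4C−1)/(4C−4)+0.615/C = 1.1153; K_s = 1+0.5/C = 1.0403
F_a = (F_max−F_min)/2 = 131 N; F_m = (F_max+F_min)/2 = 331 N
τ_a = K_W·8F_aD/(πd³) = 1.1153 × 492.4 = 549.15 MPa
τ_m = K_s·8F_mD/(πd³) = 1.0403 × 1244.2 = 1294.3 MPa
Soderberg: 1/n_f = τ_a/S_se + τ_m/S_sy = 549.15/329 + 1294.3/580 = 1.66916 + 2.23151 = 3.9007
n_f = 1/3.9007 = 0.2564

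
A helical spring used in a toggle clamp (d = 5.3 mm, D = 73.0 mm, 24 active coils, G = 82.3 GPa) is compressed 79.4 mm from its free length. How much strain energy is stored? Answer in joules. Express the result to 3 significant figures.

2.74 J

k = Gd⁴/(8D³N_a) = (82.3×10³)(5.3⁴)/(8·73.0³·24) = 0.86943 N/mm
U = ½kδ² = 0.5 × 0.86943 × 79.4² = 2740.6 N·mm = 2.7406 J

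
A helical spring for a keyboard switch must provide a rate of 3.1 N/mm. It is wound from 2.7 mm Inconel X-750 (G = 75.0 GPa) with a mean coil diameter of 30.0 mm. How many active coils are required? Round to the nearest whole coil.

N_a = Gd⁴/(8D³k) = (75.0×10³ × 2.7⁴)/(8 × 30.0³ × 3.1)
    = 3.98581e+06 / 669600 = 5.953 → 6 coils

6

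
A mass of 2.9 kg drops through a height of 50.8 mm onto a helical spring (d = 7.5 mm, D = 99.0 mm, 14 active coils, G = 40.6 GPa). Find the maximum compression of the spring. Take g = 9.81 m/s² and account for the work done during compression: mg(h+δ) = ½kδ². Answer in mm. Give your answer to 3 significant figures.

79.1 mm

k = Gd⁴/(8D³N_a) = (40.6×10³)(7.5⁴)/(8·99.0³·14) = 1.1821 N/mm
W = mg = 2.9 × 9.81 = 28.449 N
½kδ² − Wδ − Wh = 0 → δ = (W + √(W² + 2kWh))/k
δ = (28.449 + √(809.35 + 3416.71))/1.1821 = (28.449 + 65.008)/1.1821 = 79.061 mm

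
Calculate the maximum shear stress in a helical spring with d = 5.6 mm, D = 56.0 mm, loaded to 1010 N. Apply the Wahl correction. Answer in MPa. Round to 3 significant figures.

939 MPa

Spring index C = D/d = 56.0/5.6 = 10.0000
K_W = (4C−1)/(4C−4) + 0.615/C = 39.000/36.000 + 0.0615 = 1.1448
τ₀ = 8FD/(πd³) = 8·1010·56.0/(π·5.6³) = 452480/551.71 = 820.14 MPa
τ_max = K·τ₀ = 1.1448 × 820.14 = 938.92 MPa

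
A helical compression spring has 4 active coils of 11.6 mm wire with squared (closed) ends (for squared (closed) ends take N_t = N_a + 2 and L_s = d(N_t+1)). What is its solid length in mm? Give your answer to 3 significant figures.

81.2 mm

squared (closed) ends: N_t = N_a + 2 = 4 + 2 = 6
L_s = d·(N_t+1) = 11.6 × 7 = 81.2 mm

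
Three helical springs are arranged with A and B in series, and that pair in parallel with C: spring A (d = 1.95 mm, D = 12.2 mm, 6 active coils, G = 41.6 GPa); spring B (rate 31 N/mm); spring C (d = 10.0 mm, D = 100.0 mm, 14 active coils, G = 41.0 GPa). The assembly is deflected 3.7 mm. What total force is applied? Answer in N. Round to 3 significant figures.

k_A = Gd⁴/(8D³N_a) = (41.6×10³)(1.95⁴)/(8·12.2³·6) = 6.901 N/mm
k_C = Gd⁴/(8D³N_a) = (41.0×10³)(10.0⁴)/(8·100.0³·14) = 3.6607 N/mm
Springs A,B series: k_AB = 1/(1/6.901+1/31) = 5.6445 N/mm; parallel with C: k_eq = 5.6445+3.6607 = 9.3052 N/mm
F = k_eq·δ = 9.3052·3.7 = 34.429 N

34.4 N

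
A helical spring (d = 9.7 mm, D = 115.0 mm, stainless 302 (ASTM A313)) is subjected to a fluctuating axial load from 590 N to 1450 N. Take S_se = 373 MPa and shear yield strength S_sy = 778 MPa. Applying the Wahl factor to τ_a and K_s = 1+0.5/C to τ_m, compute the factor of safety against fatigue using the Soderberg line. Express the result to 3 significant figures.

1.17

C = D/d = 115.0/9.7 = 11.8557; K_W = (4C−1)/(4C−4)+0.615/C = 1.1210; K_s = 1+0.5/C = 1.0422
F_a = (F_max−F_min)/2 = 430 N; F_m = (F_max+F_min)/2 = 1020 N
τ_a = K_W·8F_aD/(πd³) = 1.1210 × 137.97 = 154.66 MPa
τ_m = K_s·8F_mD/(πd³) = 1.0422 × 327.28 = 341.09 MPa
Soderberg: 1/n_f = τ_a/S_se + τ_m/S_sy = 154.66/373 + 341.09/778 = 0.41464 + 0.43841 = 0.85306
n_f = 1/0.85306 = 1.172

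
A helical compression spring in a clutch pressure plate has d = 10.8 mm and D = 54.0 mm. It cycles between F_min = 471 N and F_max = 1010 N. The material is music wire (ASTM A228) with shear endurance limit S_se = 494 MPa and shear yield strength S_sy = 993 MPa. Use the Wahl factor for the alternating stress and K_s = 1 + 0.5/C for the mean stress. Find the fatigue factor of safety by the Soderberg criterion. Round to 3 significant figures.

C = D/d = 54.0/10.8 = 5.0000; K_W = (4C−1)/(4C−4)+0.615/C = 1.3105; K_s = 1+0.5/C = 1.1000
F_a = (F_max−F_min)/2 = 269.5 N; F_m = (F_max+F_min)/2 = 740.5 N
τ_a = K_W·8F_aD/(πd³) = 1.3105 × 29.419 = 38.553 MPa
τ_m = K_s·8F_mD/(πd³) = 1.1000 × 80.833 = 88.916 MPa
Soderberg: 1/n_f = τ_a/S_se + τ_m/S_sy = 38.553/494 + 88.916/993 = 0.07804 + 0.08954 = 0.16759
n_f = 1/0.16759 = 5.967

5.97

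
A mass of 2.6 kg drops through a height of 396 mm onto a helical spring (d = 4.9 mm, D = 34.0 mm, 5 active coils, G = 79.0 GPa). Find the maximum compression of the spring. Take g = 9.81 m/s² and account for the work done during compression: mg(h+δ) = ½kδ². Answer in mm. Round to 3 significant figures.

27.3 mm

k = Gd⁴/(8D³N_a) = (79.0×10³)(4.9⁴)/(8·34.0³·5) = 28.968 N/mm
W = mg = 2.6 × 9.81 = 25.506 N
½kδ² − Wδ − Wh = 0 → δ = (W + √(W² + 2kWh))/k
δ = (25.506 + √(650.56 + 585170))/28.968 = (25.506 + 765.39)/28.968 = 27.303 mm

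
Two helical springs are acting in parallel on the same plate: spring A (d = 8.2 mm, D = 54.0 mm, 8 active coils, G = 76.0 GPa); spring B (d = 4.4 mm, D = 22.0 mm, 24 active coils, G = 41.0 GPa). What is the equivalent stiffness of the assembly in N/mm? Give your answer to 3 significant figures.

k_A = Gd⁴/(8D³N_a) = (76.0×10³)(8.2⁴)/(8·54.0³·8) = 34.096 N/mm
k_B = Gd⁴/(8D³N_a) = (41.0×10³)(4.4⁴)/(8·22.0³·24) = 7.5167 N/mm
Parallel: k_eq = 34.096 + 7.5167 = 41.613 N/mm

41.6 N/mm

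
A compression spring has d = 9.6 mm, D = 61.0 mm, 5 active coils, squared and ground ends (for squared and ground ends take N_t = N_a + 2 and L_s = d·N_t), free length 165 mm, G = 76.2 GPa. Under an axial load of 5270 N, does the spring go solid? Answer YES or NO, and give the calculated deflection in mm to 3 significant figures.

NO, δ = 73.9 mm

k = Gd⁴/(8D³N_a) = (76.2×10³)(9.6⁴)/(8·61.0³·5) = 71.284 N/mm
N_t = 7; L_s = 9.6·7 = 67.2 mm; δ_solid = L₀ − L_s = 165 − 67.2 = 97.8 mm
δ = F/k = 5270/71.284 = 73.93 mm
δ < δ_solid → spring does not go solid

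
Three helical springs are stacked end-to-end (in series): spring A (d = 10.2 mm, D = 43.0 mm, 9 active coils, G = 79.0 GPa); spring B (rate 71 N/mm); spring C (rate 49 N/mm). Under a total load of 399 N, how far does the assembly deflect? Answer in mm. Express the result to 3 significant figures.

16.4 mm

k_A = Gd⁴/(8D³N_a) = (79.0×10³)(10.2⁴)/(8·43.0³·9) = 149.38 N/mm
Series: 1/k_eq = 1/149.38 + 1/71 + 1/49 = 0.041187; k_eq = 24.279 N/mm
δ = F/k_eq = 399/24.279 = 16.434 mm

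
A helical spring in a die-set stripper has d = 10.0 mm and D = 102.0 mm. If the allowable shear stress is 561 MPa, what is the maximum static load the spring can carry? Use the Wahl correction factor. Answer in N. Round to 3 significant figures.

C = D/d = 102.0/10.0 = 10.2000
K_W = (4C−1)/(4C−4) + 0.615/C = 39.800/36.800 + 0.0603 = 1.1418
τ_max = K·8FD/(πd³) → F_max = τ_allow·πd³/(8DK)
F_max = 561·π·10.0³/(8·102.0·1.1418) = 1.7624e+06/931.72 = 1891.6 N

1890 N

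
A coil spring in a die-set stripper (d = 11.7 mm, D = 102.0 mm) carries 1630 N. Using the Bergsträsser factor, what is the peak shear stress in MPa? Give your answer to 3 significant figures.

306 MPa

Spring index C = D/d = 102.0/11.7 = 8.7179
K_B = (4C+2)/(4C−3) = 36.872/31.872 = 1.1569
τ₀ = 8FD/(πd³) = 8·1630·102.0/(π·11.7³) = 1.33008e+06/5031.6 = 264.34 MPa
τ_max = K·τ₀ = 1.1569 × 264.34 = 305.81 MPa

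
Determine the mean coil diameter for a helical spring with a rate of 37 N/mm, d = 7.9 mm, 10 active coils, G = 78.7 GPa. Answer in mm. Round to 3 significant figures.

D = (Gd⁴/(8N_a·k))^(1/3) = (78.7×10³·7.9⁴/(8·10·37))^(1/3)
  = (103560)^(1/3) = 46.9603 mm

47.0 mm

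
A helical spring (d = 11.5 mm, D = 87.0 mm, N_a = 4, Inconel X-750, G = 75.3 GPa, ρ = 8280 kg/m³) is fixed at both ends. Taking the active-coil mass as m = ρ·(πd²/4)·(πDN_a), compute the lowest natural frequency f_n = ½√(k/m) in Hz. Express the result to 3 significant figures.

k = Gd⁴/(8D³N_a) = (75.3×10³)(11.5⁴)/(8·87.0³·4) = 62.5 N/mm = 62500 N/m
Wire length L = πDN_a = π·87.0·4 = 1093.3 mm
m = ρ·(πd²/4)·L = 8280 × 103.87×10⁻⁶ m² × 1.0933 m = 0.94025 kg
f_n = ½√(k/m) = 0.5·√(62500/0.94025) = 0.5·√(66471) = 128.91 Hz

129 Hz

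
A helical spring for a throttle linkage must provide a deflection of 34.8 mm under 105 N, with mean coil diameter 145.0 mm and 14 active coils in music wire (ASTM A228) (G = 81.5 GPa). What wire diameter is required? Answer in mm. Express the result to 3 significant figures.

Required rate k = F/δ = 105/34.8 = 3.0172 N/mm
d = (8D³N_a·k / G)^(1/4) = (8·145.0³·14·3.0172 / (81.5×10³))^0.25
  = (12641)^0.25 = 10.6034 mm

10.6 mm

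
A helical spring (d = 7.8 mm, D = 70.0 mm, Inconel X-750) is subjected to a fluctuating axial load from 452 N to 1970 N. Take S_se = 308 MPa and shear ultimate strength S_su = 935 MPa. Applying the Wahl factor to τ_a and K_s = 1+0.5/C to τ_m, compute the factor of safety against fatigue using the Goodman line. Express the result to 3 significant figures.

C = D/d = 70.0/7.8 = 8.9744; K_W = (4C−1)/(4C−4)+0.615/C = 1.1626; K_s = 1+0.5/C = 1.0557
F_a = (F_max−F_min)/2 = 759 N; F_m = (F_max+F_min)/2 = 1211 N
τ_a = K_W·8F_aD/(πd³) = 1.1626 × 285.1 = 331.45 MPa
τ_m = K_s·8F_mD/(πd³) = 1.0557 × 454.88 = 480.23 MPa
Goodman: 1/n_f = τ_a/S_se + τ_m/S_su = 331.45/308 + 480.23/935 = 1.07614 + 0.51361 = 1.5897
n_f = 1/1.5897 = 0.629

0.629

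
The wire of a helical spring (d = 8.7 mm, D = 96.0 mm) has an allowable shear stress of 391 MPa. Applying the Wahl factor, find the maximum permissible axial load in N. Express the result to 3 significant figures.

932 N

C = D/d = 96.0/8.7 = 11.0345
K_W = (4C−1)/(4C−4) + 0.615/C = 43.138/40.138 + 0.0557 = 1.1305
τ_max = K·8FD/(πd³) → F_max = τ_allow·πd³/(8DK)
F_max = 391·π·8.7³/(8·96.0·1.1305) = 8.0888e+05/868.21 = 931.67 N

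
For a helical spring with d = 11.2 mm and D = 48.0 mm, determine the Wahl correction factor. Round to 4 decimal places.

C = D/d = 48.0/11.2 = 4.2857
K_W = (4C−1)/(4C−4) + 0.615/C = 16.143/13.143 + 0.1435 = 1.3718

1.3718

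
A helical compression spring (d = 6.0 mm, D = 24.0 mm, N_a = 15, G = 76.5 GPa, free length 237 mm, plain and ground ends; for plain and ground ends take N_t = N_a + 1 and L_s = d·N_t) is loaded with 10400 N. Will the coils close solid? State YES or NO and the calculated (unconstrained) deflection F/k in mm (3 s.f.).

k = Gd⁴/(8D³N_a) = (76.5×10³)(6.0⁴)/(8·24.0³·15) = 59.766 N/mm
N_t = 16; L_s = 6.0·16 = 96 mm; δ_solid = L₀ − L_s = 237 − 96 = 141 mm
δ = F/k = 10400/59.766 = 174.01 mm
δ ≥ δ_solid → spring goes solid

YES, δ = 174 mm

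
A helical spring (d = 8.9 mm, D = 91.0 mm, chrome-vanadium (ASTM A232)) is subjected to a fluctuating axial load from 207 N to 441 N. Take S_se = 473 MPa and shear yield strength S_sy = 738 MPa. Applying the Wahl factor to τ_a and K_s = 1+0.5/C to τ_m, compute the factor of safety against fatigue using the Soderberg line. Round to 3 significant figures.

C = D/d = 91.0/8.9 = 10.2247; K_W = (4C−1)/(4C−4)+0.615/C = 1.1415; K_s = 1+0.5/C = 1.0489
F_a = (F_max−F_min)/2 = 117 N; F_m = (F_max+F_min)/2 = 324 N
τ_a = K_W·8F_aD/(πd³) = 1.1415 × 38.459 = 43.899 MPa
τ_m = K_s·8F_mD/(πd³) = 1.0489 × 106.5 = 111.71 MPa
Soderberg: 1/n_f = τ_a/S_se + τ_m/S_sy = 43.899/473 + 111.71/738 = 0.09281 + 0.15137 = 0.24418
n_f = 1/0.24418 = 4.095

4.10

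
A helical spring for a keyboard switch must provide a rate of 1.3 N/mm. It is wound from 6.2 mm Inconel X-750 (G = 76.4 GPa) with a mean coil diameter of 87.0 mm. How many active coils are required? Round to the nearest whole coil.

N_a = Gd⁴/(8D³k) = (76.4×10³ × 6.2⁴)/(8 × 87.0³ × 1.3)
    = 1.12891e+08 / 6.84843e+06 = 16.48 → 16 coils

16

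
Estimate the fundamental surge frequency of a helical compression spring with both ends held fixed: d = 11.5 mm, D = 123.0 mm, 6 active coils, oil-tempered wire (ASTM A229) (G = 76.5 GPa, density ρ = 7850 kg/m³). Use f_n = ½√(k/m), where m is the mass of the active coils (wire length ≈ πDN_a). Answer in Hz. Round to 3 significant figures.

k = Gd⁴/(8D³N_a) = (76.5×10³)(11.5⁴)/(8·123.0³·6) = 14.979 N/mm = 14979 N/m
Wire length L = πDN_a = π·123.0·6 = 2318.5 mm
m = ρ·(πd²/4)·L = 7850 × 103.87×10⁻⁶ m² × 2.3185 m = 1.8904 kg
f_n = ½√(k/m) = 0.5·√(14979/1.8904) = 0.5·√(7923.8) = 44.508 Hz

44.5 Hz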